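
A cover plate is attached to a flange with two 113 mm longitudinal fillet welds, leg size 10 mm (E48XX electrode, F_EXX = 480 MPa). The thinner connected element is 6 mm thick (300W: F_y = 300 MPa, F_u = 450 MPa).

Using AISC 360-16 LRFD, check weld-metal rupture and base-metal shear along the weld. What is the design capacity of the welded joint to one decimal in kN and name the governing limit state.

244.1 kN (base-metal shear governs)

Weld metal: throat = 0.707×10 = 7.07 mm, L = 2×113 = 226 mm. φR_n = 0.75 × 0.6 × 480 × 7.07 × 226 = 345.1 kN.
Base metal shear (6 mm plate): yield φR_n = 1.0×0.6×300×6×226 = 244.1 kN; rupture φR_n = 0.75×0.6×450×6×226 = 274.6 kN; take 244.1 kN (yield).
Governing: min(345.1, 244.1) = 244.1 kN → base-metal shear.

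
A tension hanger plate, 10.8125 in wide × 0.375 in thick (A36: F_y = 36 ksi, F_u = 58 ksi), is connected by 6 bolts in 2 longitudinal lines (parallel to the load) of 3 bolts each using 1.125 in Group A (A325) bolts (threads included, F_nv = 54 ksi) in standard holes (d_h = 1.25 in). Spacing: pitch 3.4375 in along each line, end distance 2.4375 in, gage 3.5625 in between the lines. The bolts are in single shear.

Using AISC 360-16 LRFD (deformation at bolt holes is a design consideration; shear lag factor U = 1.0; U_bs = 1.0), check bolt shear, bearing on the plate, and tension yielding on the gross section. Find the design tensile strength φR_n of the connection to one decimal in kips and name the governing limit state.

Bolt shear: A_b = π(1.125)²/4 = 0.99402 in². φR_n = 0.75 × 54 × 0.99402 × 6 × 1 = 241.5 kips.
Bearing (0.375 in plate, F_u = 58 ksi): end bolts L_c = 2.4375 − 1.25/2 = 1.8125, R_n = min(1.2×1.8125×0.375×58, 2.4×1.125×0.375×58) = 47.306 kips/bolt; interior L_c = 3.4375 − 1.25 = 2.1875, R_n = 57.094 kips/bolt. φR_n = 0.75 × (2×47.306 + 4×57.094) = 242.2 kips.
Tension yield (gross): A_g = 10.8125×0.375 = 4.0547 in². φR_n = 0.90 × 36 × 4.0547 = 131.4 kips.
Governing: min(241.5, 242.2, 131.4) = 131.4 kips → gross-section yield.

131.4 kips (gross-section yield governs)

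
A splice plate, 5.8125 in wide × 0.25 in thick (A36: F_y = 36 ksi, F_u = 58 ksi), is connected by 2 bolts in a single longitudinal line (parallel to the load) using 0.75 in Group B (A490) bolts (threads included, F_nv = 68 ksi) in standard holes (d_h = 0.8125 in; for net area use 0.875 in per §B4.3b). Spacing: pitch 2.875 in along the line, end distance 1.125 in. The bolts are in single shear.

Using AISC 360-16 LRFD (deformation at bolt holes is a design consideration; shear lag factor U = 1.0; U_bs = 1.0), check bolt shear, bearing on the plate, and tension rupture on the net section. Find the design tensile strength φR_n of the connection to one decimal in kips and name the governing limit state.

Bolt shear: A_b = π(0.75)²/4 = 0.44179 in². φR_n = 0.75 × 68 × 0.44179 × 2 × 1 = 45.1 kips.
Bearing (0.25 in plate, F_u = 58 ksi): end bolts L_c = 1.125 − 0.8125/2 = 0.71875, R_n = min(1.2×0.71875×0.25×58, 2.4×0.75×0.25×58) = 12.506 kips/bolt; interior L_c = 2.875 − 0.8125 = 2.0625, R_n = 26.1 kips/bolt. φR_n = 0.75 × (1×12.506 + 1×26.1) = 29.0 kips.
Tension rupture (net): A_n = (5.8125 − 1×0.875)×0.25 = 1.2344 in² (U = 1.0, A_e = A_n). φR_n = 0.75 × 58 × 1.2344 = 53.7 kips.
Governing: min(45.1, 29.0, 53.7) = 29.0 kips → bearing.

29.0 kips (bearing governs)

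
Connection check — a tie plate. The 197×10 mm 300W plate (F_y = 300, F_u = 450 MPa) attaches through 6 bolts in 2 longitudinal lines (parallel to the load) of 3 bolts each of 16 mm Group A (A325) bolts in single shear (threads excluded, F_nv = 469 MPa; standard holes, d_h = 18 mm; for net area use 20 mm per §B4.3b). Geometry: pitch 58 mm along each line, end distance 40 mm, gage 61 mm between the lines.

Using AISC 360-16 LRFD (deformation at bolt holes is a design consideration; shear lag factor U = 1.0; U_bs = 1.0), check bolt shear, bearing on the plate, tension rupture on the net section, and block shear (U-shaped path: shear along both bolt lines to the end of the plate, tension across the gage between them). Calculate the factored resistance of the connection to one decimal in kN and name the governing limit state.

Bolt shear: A_b = π(16)²/4 = 201.06 mm². φR_n = 0.75 × 469 × 201.06 × 6 × 1 = 424.3 kN.
Bearing (10 mm plate, F_u = 450 MPa): end bolts L_c = 40 − 18/2 = 31, R_n = min(1.2×31×10×450, 2.4×16×10×450) = 167.4 kN/bolt; interior L_c = 58 − 18 = 40, R_n = 172.8 kN/bolt. φR_n = 0.75 × (2×167.4 + 4×172.8) = 769.5 kN.
Tension rupture (net): A_n = (197 − 2×20)×10 = 1570 mm² (U = 1.0, A_e = A_n). φR_n = 0.75 × 450 × 1570 = 529.9 kN.
Block shear: shear path 2×[40+2×58] = 2×156 mm, A_gv = 3120, A_nv = 2×(156 − 2.5×20)×10 = 2120 mm²; tension across gage: (61 − 1×20)×10 = 410 mm². R_n = min(0.6×450×2120, 0.6×300×3120) + 1.0×450×410 = min(572.4, 561.6) + 184.5 = 746.1 kN. φR_n = 0.75 × 746.1 = 559.6 kN.
Governing: min(424.3, 769.5, 529.9, 559.6) = 424.3 kN → bolt shear.

424.3 kN (bolt shear governs)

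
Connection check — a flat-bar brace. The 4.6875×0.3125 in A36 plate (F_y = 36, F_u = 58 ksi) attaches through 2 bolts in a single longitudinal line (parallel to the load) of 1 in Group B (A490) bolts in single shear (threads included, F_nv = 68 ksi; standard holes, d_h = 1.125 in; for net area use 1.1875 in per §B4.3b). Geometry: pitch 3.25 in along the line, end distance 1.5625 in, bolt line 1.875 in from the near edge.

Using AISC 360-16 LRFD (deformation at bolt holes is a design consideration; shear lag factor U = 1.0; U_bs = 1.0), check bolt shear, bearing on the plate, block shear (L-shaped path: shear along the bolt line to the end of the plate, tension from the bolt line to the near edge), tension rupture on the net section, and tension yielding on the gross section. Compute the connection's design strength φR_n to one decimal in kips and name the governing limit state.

Bolt shear: A_b = π(1)²/4 = 0.7854 in². φR_n = 0.75 × 68 × 0.7854 × 2 × 1 = 80.1 kips.
Bearing (0.3125 in plate, F_u = 58 ksi): end bolts L_c = 1.5625 − 1.125/2 = 1, R_n = min(1.2×1×0.3125×58, 2.4×1×0.3125×58) = 21.75 kips/bolt; interior L_c = 3.25 − 1.125 = 2.125, R_n = 43.5 kips/bolt. φR_n = 0.75 × (1×21.75 + 1×43.5) = 48.9 kips.
Block shear: shear path 1×[1.5625+1×3.25] = 1×4.8125 in, A_gv = 1.5039, A_nv = 1×(4.8125 − 1.5×1.1875)×0.3125 = 0.94727 in²; tension to near edge: (1.875 − 0.5×1.1875)×0.3125 = 0.40039 in². R_n = min(0.6×58×0.94727, 0.6×36×1.5039) + 1.0×58×0.40039 = min(32.965, 32.484) + 23.223 = 55.707 kips. φR_n = 0.75 × 55.707 = 41.8 kips.
Tension rupture (net): A_n = (4.6875 − 1×1.1875)×0.3125 = 1.0938 in² (U = 1.0, A_e = A_n). φR_n = 0.75 × 58 × 1.0938 = 47.6 kips.
Tension yield (gross): A_g = 4.6875×0.3125 = 1.4648 in². φR_n = 0.90 × 36 × 1.4648 = 47.5 kips.
Governing: min(80.1, 48.9, 41.8, 47.6, 47.5) = 41.8 kips → block shear.

41.8 kips (block shear governs)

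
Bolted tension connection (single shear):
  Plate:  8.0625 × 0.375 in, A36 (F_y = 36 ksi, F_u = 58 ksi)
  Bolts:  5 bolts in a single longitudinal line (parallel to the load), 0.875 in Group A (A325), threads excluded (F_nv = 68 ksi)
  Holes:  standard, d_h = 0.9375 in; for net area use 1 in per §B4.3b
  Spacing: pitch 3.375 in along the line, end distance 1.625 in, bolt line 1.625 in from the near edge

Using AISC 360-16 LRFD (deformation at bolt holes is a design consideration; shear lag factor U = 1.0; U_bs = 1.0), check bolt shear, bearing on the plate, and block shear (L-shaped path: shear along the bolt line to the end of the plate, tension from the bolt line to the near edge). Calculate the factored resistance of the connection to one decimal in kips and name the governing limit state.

110.2 kips (block shear governs)

Bolt shear: A_b = π(0.875)²/4 = 0.60132 in². φR_n = 0.75 × 68 × 0.60132 × 5 × 1 = 153.3 kips.
Bearing (0.375 in plate, F_u = 58 ksi): end bolts L_c = 1.625 − 0.9375/2 = 1.15625, R_n = min(1.2×1.15625×0.375×58, 2.4×0.875×0.375×58) = 30.178 kips/bolt; interior L_c = 3.375 − 0.9375 = 2.4375, R_n = 45.675 kips/bolt. φR_n = 0.75 × (1×30.178 + 4×45.675) = 159.7 kips.
Block shear: shear path 1×[1.625+4×3.375] = 1×15.125 in, A_gv = 5.6719, A_nv = 1×(15.125 − 4.5×1)×0.375 = 3.9844 in²; tension to near edge: (1.625 − 0.5×1)×0.375 = 0.42188 in². R_n = min(0.6×58×3.9844, 0.6×36×5.6719) + 1.0×58×0.42188 = min(138.66, 122.51) + 24.469 = 146.98 kips. φR_n = 0.75 × 146.98 = 110.2 kips.
Governing: min(153.3, 159.7, 110.2) = 110.2 kips → block shear.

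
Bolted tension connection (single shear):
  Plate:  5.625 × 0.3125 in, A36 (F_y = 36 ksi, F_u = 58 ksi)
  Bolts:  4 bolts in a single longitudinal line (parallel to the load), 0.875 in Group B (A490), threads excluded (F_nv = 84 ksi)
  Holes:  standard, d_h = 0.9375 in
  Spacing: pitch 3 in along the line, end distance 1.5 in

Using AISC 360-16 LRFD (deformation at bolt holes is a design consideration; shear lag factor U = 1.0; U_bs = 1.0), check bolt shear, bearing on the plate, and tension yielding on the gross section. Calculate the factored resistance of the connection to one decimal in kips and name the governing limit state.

Bolt shear: A_b = π(0.875)²/4 = 0.60132 in². φR_n = 0.75 × 84 × 0.60132 × 4 × 1 = 151.5 kips.
Bearing (0.3125 in plate, F_u = 58 ksi): end bolts L_c = 1.5 − 0.9375/2 = 1.03125, R_n = min(1.2×1.03125×0.3125×58, 2.4×0.875×0.3125×58) = 22.43 kips/bolt; interior L_c = 3 − 0.9375 = 2.0625, R_n = 38.063 kips/bolt. φR_n = 0.75 × (1×22.43 + 3×38.063) = 102.5 kips.
Tension yield (gross): A_g = 5.625×0.3125 = 1.7578 in². φR_n = 0.90 × 36 × 1.7578 = 57.0 kips.
Governing: min(151.5, 102.5, 57.0) = 57.0 kips → gross-section yield.

57.0 kips (gross-section yield governs)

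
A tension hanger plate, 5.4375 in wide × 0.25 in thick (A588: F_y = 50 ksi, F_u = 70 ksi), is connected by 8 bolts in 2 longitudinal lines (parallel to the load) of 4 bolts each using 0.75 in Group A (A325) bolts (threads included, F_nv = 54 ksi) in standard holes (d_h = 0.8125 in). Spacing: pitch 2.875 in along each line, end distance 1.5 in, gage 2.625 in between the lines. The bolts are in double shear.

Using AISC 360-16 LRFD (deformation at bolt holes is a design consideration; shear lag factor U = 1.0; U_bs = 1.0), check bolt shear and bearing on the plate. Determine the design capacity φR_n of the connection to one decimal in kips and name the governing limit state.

176.2 kips (bearing governs)

Bolt shear: A_b = π(0.75)²/4 = 0.44179 in². φR_n = 0.75 × 54 × 0.44179 × 8 × 2 = 286.3 kips.
Bearing (0.25 in plate, F_u = 70 ksi): end bolts L_c = 1.5 − 0.8125/2 = 1.09375, R_n = min(1.2×1.09375×0.25×70, 2.4×0.75×0.25×70) = 22.969 kips/bolt; interior L_c = 2.875 − 0.8125 = 2.0625, R_n = 31.5 kips/bolt. φR_n = 0.75 × (2×22.969 + 6×31.5) = 176.2 kips.
Governing: min(286.3, 176.2) = 176.2 kips → bearing.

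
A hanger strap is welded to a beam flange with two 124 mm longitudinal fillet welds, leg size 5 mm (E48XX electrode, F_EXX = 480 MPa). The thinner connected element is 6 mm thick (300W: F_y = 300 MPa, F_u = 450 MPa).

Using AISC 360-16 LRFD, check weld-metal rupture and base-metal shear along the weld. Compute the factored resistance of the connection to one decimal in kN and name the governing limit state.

Weld metal: throat = 0.707×5 = 3.535 mm, L = 2×124 = 248 mm. φR_n = 0.75 × 0.6 × 480 × 3.535 × 248 = 189.4 kN.
Base metal shear (6 mm plate): yield φR_n = 1.0×0.6×300×6×248 = 267.8 kN; rupture φR_n = 0.75×0.6×450×6×248 = 301.3 kN; take 267.8 kN (yield).
Governing: min(189.4, 267.8) = 189.4 kN → weld metal.

189.4 kN (weld metal governs)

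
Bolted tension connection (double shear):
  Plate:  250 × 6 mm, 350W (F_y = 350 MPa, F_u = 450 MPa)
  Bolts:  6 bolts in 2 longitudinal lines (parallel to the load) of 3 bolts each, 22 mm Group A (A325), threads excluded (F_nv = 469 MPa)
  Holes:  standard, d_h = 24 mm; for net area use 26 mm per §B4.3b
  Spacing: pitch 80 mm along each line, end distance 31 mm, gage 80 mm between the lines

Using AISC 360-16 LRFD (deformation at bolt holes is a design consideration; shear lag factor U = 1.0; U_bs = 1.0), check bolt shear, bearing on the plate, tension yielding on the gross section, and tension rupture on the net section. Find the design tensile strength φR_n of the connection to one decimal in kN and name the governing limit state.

401.0 kN (net-section rupture governs)

Bolt shear: A_b = π(22)²/4 = 380.13 mm². φR_n = 0.75 × 469 × 380.13 × 6 × 2 = 1604.5 kN.
Bearing (6 mm plate, F_u = 450 MPa): end bolts L_c = 31 − 24/2 = 19, R_n = min(1.2×19×6×450, 2.4×22×6×450) = 61.56 kN/bolt; interior L_c = 80 − 24 = 56, R_n = 142.56 kN/bolt. φR_n = 0.75 × (2×61.56 + 4×142.56) = 520.0 kN.
Tension yield (gross): A_g = 250×6 = 1500 mm². φR_n = 0.90 × 350 × 1500 = 472.5 kN.
Tension rupture (net): A_n = (250 − 2×26)×6 = 1188 mm² (U = 1.0, A_e = A_n). φR_n = 0.75 × 450 × 1188 = 401.0 kN.
Governing: min(1604.5, 520.0, 472.5, 401.0) = 401.0 kN → net-section rupture.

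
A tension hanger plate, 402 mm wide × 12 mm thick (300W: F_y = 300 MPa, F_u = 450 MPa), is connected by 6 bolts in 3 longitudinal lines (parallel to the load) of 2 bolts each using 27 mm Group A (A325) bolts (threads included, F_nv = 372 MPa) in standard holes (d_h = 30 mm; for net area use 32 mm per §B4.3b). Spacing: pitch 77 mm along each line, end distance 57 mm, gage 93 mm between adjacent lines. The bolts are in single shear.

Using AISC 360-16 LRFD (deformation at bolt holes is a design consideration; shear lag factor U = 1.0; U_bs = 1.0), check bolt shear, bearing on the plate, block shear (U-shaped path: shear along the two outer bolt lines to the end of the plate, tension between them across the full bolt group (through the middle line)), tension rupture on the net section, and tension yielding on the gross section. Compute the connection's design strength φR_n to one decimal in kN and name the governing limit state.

Bolt shear: A_b = π(27)²/4 = 572.56 mm². φR_n = 0.75 × 372 × 572.56 × 6 × 1 = 958.5 kN.
Bearing (12 mm plate, F_u = 450 MPa): end bolts L_c = 57 − 30/2 = 42, R_n = min(1.2×42×12×450, 2.4×27×12×450) = 272.16 kN/bolt; interior L_c = 77 − 30 = 47, R_n = 304.56 kN/bolt. φR_n = 0.75 × (3×272.16 + 3×304.56) = 1297.6 kN.
Block shear: shear path 2×[57+1×77] = 2×134 mm, A_gv = 3216, A_nv = 2×(134 − 1.5×32)×12 = 2064 mm²; tension across gage: (186 − 2×32)×12 = 1464 mm². R_n = min(0.6×450×2064, 0.6×300×3216) + 1.0×450×1464 = min(557.28, 578.88) + 658.8 = 1216.1 kN. φR_n = 0.75 × 1216.1 = 912.1 kN.
Tension rupture (net): A_n = (402 − 3×32)×12 = 3672 mm² (U = 1.0, A_e = A_n). φR_n = 0.75 × 450 × 3672 = 1239.3 kN.
Tension yield (gross): A_g = 402×12 = 4824 mm². φR_n = 0.90 × 300 × 4824 = 1302.5 kN.
Governing: min(958.5, 1297.6, 912.1, 1239.3, 1302.5) = 912.1 kN → block shear.

912.1 kN (block shear governs)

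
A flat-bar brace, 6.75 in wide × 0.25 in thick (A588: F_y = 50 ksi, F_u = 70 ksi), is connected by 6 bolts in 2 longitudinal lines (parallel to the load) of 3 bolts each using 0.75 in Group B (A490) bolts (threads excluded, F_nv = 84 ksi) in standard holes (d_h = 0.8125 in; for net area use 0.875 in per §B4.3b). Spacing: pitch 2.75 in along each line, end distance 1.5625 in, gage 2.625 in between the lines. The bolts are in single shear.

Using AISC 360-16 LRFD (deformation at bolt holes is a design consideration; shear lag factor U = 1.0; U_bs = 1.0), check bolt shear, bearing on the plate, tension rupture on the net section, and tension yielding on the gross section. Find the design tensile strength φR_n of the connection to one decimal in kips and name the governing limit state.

65.6 kips (net-section rupture governs)

Bolt shear: A_b = π(0.75)²/4 = 0.44179 in². φR_n = 0.75 × 84 × 0.44179 × 6 × 1 = 167.0 kips.
Bearing (0.25 in plate, F_u = 70 ksi): end bolts L_c = 1.5625 − 0.8125/2 = 1.15625, R_n = min(1.2×1.15625×0.25×70, 2.4×0.75×0.25×70) = 24.281 kips/bolt; interior L_c = 2.75 − 0.8125 = 1.9375, R_n = 31.5 kips/bolt. φR_n = 0.75 × (2×24.281 + 4×31.5) = 130.9 kips.
Tension rupture (net): A_n = (6.75 − 2×0.875)×0.25 = 1.25 in² (U = 1.0, A_e = A_n). φR_n = 0.75 × 70 × 1.25 = 65.6 kips.
Tension yield (gross): A_g = 6.75×0.25 = 1.6875 in². φR_n = 0.90 × 50 × 1.6875 = 75.9 kips.
Governing: min(167.0, 130.9, 65.6, 75.9) = 65.6 kips → net-section rupture.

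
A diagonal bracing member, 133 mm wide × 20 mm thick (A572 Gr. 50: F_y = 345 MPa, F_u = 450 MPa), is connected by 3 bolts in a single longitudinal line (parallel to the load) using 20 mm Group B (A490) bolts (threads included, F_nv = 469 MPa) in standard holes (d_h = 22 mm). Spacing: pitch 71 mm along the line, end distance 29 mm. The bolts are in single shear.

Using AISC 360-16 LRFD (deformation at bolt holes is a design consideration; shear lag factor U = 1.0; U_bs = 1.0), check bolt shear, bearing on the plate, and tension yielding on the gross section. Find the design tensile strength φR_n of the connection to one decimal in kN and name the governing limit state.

Bolt shear: A_b = π(20)²/4 = 314.16 mm². φR_n = 0.75 × 469 × 314.16 × 3 × 1 = 331.5 kN.
Bearing (20 mm plate, F_u = 450 MPa): end bolts L_c = 29 − 22/2 = 18, R_n = min(1.2×18×20×450, 2.4×20×20×450) = 194.4 kN/bolt; interior L_c = 71 − 22 = 49, R_n = 432 kN/bolt. φR_n = 0.75 × (1×194.4 + 2×432) = 793.8 kN.
Tension yield (gross): A_g = 133×20 = 2660 mm². φR_n = 0.90 × 345 × 2660 = 825.9 kN.
Governing: min(331.5, 793.8, 825.9) = 331.5 kN → bolt shear.

331.5 kN (bolt shear governs)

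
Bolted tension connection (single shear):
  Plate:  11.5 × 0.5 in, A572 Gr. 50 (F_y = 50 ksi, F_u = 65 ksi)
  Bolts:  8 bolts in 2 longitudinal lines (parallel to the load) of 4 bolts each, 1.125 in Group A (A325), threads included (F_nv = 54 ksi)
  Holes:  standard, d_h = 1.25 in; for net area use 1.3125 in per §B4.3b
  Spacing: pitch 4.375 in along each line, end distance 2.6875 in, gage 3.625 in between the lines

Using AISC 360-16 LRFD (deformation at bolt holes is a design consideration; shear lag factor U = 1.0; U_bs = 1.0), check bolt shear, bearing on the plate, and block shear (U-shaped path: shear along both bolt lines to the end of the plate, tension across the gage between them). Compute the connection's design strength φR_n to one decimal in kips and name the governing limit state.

322.1 kips (bolt shear governs)

Bolt shear: A_b = π(1.125)²/4 = 0.99402 in². φR_n = 0.75 × 54 × 0.99402 × 8 × 1 = 322.1 kips.
Bearing (0.5 in plate, F_u = 65 ksi): end bolts L_c = 2.6875 − 1.25/2 = 2.0625, R_n = min(1.2×2.0625×0.5×65, 2.4×1.125×0.5×65) = 80.438 kips/bolt; interior L_c = 4.375 − 1.25 = 3.125, R_n = 87.75 kips/bolt. φR_n = 0.75 × (2×80.438 + 6×87.75) = 515.5 kips.
Block shear: shear path 2×[2.6875+3×4.375] = 2×15.8125 in, A_gv = 15.813, A_nv = 2×(15.8125 − 3.5×1.3125)×0.5 = 11.219 in²; tension across gage: (3.625 − 1×1.3125)×0.5 = 1.1563 in². R_n = min(0.6×65×11.219, 0.6×50×15.813) + 1.0×65×1.1563 = min(437.54, 474.39) + 75.16 = 512.7 kips. φR_n = 0.75 × 512.7 = 384.5 kips.
Governing: min(322.1, 515.5, 384.5) = 322.1 kips → bolt shear.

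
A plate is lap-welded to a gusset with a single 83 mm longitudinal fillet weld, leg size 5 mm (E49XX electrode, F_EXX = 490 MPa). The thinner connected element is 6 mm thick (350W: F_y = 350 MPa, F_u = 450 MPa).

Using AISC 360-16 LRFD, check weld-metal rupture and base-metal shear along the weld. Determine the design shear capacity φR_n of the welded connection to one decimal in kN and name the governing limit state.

64.7 kN (weld metal governs)

Weld metal: throat = 0.707×5 = 3.535 mm, L = 83 mm. φR_n = 0.75 × 0.6 × 490 × 3.535 × 83 = 64.7 kN.
Base metal shear (6 mm plate): yield φR_n = 1.0×0.6×350×6×83 = 104.6 kN; rupture φR_n = 0.75×0.6×450×6×83 = 100.8 kN; take 100.8 kN (rupture).
Governing: min(64.7, 100.8) = 64.7 kN → weld metal.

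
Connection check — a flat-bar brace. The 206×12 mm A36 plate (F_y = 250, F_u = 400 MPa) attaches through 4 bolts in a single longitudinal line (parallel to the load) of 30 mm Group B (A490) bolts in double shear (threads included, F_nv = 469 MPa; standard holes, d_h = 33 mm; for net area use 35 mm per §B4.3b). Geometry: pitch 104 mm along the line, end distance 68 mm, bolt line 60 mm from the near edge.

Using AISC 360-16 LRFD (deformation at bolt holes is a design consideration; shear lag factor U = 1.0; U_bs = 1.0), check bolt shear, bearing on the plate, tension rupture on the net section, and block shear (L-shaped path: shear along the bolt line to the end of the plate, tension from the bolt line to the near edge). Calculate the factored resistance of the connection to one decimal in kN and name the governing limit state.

Bolt shear: A_b = π(30)²/4 = 706.86 mm². φR_n = 0.75 × 469 × 706.86 × 4 × 2 = 1989.1 kN.
Bearing (12 mm plate, F_u = 400 MPa): end bolts L_c = 68 − 33/2 = 51.5, R_n = min(1.2×51.5×12×400, 2.4×30×12×400) = 296.64 kN/bolt; interior L_c = 104 − 33 = 71, R_n = 345.6 kN/bolt. φR_n = 0.75 × (1×296.64 + 3×345.6) = 1000.1 kN.
Tension rupture (net): A_n = (206 − 1×35)×12 = 2052 mm² (U = 1.0, A_e = A_n). φR_n = 0.75 × 400 × 2052 = 615.6 kN.
Block shear: shear path 1×[68+3×104] = 1×380 mm, A_gv = 4560, A_nv = 1×(380 − 3.5×35)×12 = 3090 mm²; tension to near edge: (60 − 0.5×35)×12 = 510 mm². R_n = min(0.6×400×3090, 0.6×250×4560) + 1.0×400×510 = min(741.6, 684) + 204 = 888 kN. φR_n = 0.75 × 888 = 666.0 kN.
Governing: min(1989.1, 1000.1, 615.6, 666.0) = 615.6 kN → net-section rupture.

615.6 kN (net-section rupture governs)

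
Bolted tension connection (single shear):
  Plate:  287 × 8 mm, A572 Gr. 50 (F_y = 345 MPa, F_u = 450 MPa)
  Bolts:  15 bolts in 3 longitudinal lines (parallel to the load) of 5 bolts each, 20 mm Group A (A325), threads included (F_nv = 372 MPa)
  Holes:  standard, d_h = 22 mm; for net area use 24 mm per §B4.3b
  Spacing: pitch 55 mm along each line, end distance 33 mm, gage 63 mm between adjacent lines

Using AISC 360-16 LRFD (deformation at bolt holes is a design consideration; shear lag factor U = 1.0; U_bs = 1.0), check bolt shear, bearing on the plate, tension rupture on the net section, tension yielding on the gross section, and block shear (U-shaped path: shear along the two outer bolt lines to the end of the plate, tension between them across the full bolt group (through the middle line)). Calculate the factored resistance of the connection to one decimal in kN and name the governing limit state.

580.5 kN (net-section rupture governs)

Bolt shear: A_b = π(20)²/4 = 314.16 mm². φR_n = 0.75 × 372 × 314.16 × 15 × 1 = 1314.8 kN.
Bearing (8 mm plate, F_u = 450 MPa): end bolts L_c = 33 − 22/2 = 22, R_n = min(1.2×22×8×450, 2.4×20×8×450) = 95.04 kN/bolt; interior L_c = 55 − 22 = 33, R_n = 142.56 kN/bolt. φR_n = 0.75 × (3×95.04 + 12×142.56) = 1496.9 kN.
Tension rupture (net): A_n = (287 − 3×24)×8 = 1720 mm² (U = 1.0, A_e = A_n). φR_n = 0.75 × 450 × 1720 = 580.5 kN.
Tension yield (gross): A_g = 287×8 = 2296 mm². φR_n = 0.90 × 345 × 2296 = 712.9 kN.
Block shear: shear path 2×[33+4×55] = 2×253 mm, A_gv = 4048, A_nv = 2×(253 − 4.5×24)×8 = 2320 mm²; tension across gage: (126 − 2×24)×8 = 624 mm². R_n = min(0.6×450×2320, 0.6×345×4048) + 1.0×450×624 = min(626.4, 837.94) + 280.8 = 907.2 kN. φR_n = 0.75 × 907.2 = 680.4 kN.
Governing: min(1314.8, 1496.9, 580.5, 712.9, 680.4) = 580.5 kN → net-section rupture.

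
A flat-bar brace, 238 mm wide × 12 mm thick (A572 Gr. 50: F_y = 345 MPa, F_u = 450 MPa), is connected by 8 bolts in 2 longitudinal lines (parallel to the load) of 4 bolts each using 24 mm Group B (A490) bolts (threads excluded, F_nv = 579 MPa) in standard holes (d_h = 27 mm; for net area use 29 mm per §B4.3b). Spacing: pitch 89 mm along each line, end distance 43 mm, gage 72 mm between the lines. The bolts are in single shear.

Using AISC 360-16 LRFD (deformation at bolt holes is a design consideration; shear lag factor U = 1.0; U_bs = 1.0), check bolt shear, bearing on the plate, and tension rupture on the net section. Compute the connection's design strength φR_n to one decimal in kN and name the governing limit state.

Bolt shear: A_b = π(24)²/4 = 452.39 mm². φR_n = 0.75 × 579 × 452.39 × 8 × 1 = 1571.6 kN.
Bearing (12 mm plate, F_u = 450 MPa): end bolts L_c = 43 − 27/2 = 29.5, R_n = min(1.2×29.5×12×450, 2.4×24×12×450) = 191.16 kN/bolt; interior L_c = 89 − 27 = 62, R_n = 311.04 kN/bolt. φR_n = 0.75 × (2×191.16 + 6×311.04) = 1686.4 kN.
Tension rupture (net): A_n = (238 − 2×29)×12 = 2160 mm² (U = 1.0, A_e = A_n). φR_n = 0.75 × 450 × 2160 = 729.0 kN.
Governing: min(1571.6, 1686.4, 729.0) = 729.0 kN → net-section rupture.

729.0 kN (net-section rupture governs)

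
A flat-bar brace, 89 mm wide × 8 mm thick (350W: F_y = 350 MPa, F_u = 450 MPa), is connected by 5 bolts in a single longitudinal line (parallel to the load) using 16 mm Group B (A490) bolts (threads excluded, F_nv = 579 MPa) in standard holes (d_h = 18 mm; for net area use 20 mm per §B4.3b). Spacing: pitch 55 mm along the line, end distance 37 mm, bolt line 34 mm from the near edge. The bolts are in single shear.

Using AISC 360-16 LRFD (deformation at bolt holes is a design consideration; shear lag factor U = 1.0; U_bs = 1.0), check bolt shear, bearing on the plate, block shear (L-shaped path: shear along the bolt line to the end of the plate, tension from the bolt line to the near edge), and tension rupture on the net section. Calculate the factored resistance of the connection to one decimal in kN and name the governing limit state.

186.3 kN (net-section rupture governs)

Bolt shear: A_b = π(16)²/4 = 201.06 mm². φR_n = 0.75 × 579 × 201.06 × 5 × 1 = 436.6 kN.
Bearing (8 mm plate, F_u = 450 MPa): end bolts L_c = 37 − 18/2 = 28, R_n = min(1.2×28×8×450, 2.4×16×8×450) = 120.96 kN/bolt; interior L_c = 55 − 18 = 37, R_n = 138.24 kN/bolt. φR_n = 0.75 × (1×120.96 + 4×138.24) = 505.4 kN.
Block shear: shear path 1×[37+4×55] = 1×257 mm, A_gv = 2056, A_nv = 1×(257 − 4.5×20)×8 = 1336 mm²; tension to near edge: (34 − 0.5×20)×8 = 192 mm². R_n = min(0.6×450×1336, 0.6×350×2056) + 1.0×450×192 = min(360.72, 431.76) + 86.4 = 447.12 kN. φR_n = 0.75 × 447.12 = 335.3 kN.
Tension rupture (net): A_n = (89 − 1×20)×8 = 552 mm² (U = 1.0, A_e = A_n). φR_n = 0.75 × 450 × 552 = 186.3 kN.
Governing: min(436.6, 505.4, 335.3, 186.3) = 186.3 kN → net-section rupture.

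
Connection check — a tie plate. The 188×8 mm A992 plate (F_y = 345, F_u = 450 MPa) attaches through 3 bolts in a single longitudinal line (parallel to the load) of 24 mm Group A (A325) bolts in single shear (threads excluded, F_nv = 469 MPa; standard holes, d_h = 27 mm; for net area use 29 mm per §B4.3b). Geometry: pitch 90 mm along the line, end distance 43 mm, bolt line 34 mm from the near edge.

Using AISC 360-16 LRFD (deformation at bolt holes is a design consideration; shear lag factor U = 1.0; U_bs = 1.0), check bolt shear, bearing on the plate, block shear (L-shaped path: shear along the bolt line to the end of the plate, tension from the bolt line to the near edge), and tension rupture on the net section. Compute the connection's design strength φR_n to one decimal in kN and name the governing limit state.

Bolt shear: A_b = π(24)²/4 = 452.39 mm². φR_n = 0.75 × 469 × 452.39 × 3 × 1 = 477.4 kN.
Bearing (8 mm plate, F_u = 450 MPa): end bolts L_c = 43 − 27/2 = 29.5, R_n = min(1.2×29.5×8×450, 2.4×24×8×450) = 127.44 kN/bolt; interior L_c = 90 − 27 = 63, R_n = 207.36 kN/bolt. φR_n = 0.75 × (1×127.44 + 2×207.36) = 406.6 kN.
Block shear: shear path 1×[43+2×90] = 1×223 mm, A_gv = 1784, A_nv = 1×(223 − 2.5×29)×8 = 1204 mm²; tension to near edge: (34 − 0.5×29)×8 = 156 mm². R_n = min(0.6×450×1204, 0.6×345×1784) + 1.0×450×156 = min(325.08, 369.29) + 70.2 = 395.28 kN. φR_n = 0.75 × 395.28 = 296.5 kN.
Tension rupture (net): A_n = (188 − 1×29)×8 = 1272 mm² (U = 1.0, A_e = A_n). φR_n = 0.75 × 450 × 1272 = 429.3 kN.
Governing: min(477.4, 406.6, 296.5, 429.3) = 296.5 kN → block shear.

296.5 kN (block shear governs)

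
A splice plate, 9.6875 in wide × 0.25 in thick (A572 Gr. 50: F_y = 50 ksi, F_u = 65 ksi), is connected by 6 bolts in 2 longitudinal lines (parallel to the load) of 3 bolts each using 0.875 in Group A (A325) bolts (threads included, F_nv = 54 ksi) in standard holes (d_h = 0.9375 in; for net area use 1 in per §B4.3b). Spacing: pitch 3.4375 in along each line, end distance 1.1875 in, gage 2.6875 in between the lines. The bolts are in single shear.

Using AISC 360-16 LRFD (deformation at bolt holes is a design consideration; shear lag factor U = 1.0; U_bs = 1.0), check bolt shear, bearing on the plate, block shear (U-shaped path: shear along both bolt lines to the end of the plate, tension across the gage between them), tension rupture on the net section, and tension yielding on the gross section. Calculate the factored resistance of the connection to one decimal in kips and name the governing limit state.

Bolt shear: A_b = π(0.875)²/4 = 0.60132 in². φR_n = 0.75 × 54 × 0.60132 × 6 × 1 = 146.1 kips.
Bearing (0.25 in plate, F_u = 65 ksi): end bolts L_c = 1.1875 − 0.9375/2 = 0.71875, R_n = min(1.2×0.71875×0.25×65, 2.4×0.875×0.25×65) = 14.016 kips/bolt; interior L_c = 3.4375 − 0.9375 = 2.5, R_n = 34.125 kips/bolt. φR_n = 0.75 × (2×14.016 + 4×34.125) = 123.4 kips.
Block shear: shear path 2×[1.1875+2×3.4375] = 2×8.0625 in, A_gv = 4.0313, A_nv = 2×(8.0625 − 2.5×1)×0.25 = 2.7813 in²; tension across gage: (2.6875 − 1×1)×0.25 = 0.42188 in². R_n = min(0.6×65×2.7813, 0.6×50×4.0313) + 1.0×65×0.42188 = min(108.47, 120.94) + 27.422 = 135.89 kips. φR_n = 0.75 × 135.89 = 101.9 kips.
Tension rupture (net): A_n = (9.6875 − 2×1)×0.25 = 1.9219 in² (U = 1.0, A_e = A_n). φR_n = 0.75 × 65 × 1.9219 = 93.7 kips.
Tension yield (gross): A_g = 9.6875×0.25 = 2.4219 in². φR_n = 0.90 × 50 × 2.4219 = 109.0 kips.
Governing: min(146.1, 123.4, 101.9, 93.7, 109.0) = 93.7 kips → net-section rupture.

93.7 kips (net-section rupture governs)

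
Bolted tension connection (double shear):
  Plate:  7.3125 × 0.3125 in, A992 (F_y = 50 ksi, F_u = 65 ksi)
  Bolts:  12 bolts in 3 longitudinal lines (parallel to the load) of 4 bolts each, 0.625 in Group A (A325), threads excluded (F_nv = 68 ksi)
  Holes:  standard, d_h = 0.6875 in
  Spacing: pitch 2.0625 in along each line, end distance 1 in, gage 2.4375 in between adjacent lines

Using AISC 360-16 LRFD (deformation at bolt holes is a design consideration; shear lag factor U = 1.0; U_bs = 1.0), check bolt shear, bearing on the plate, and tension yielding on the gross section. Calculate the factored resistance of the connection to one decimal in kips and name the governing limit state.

102.8 kips (gross-section yield governs)

Bolt shear: A_b = π(0.625)²/4 = 0.3068 in². φR_n = 0.75 × 68 × 0.3068 × 12 × 2 = 375.5 kips.
Bearing (0.3125 in plate, F_u = 65 ksi): end bolts L_c = 1 − 0.6875/2 = 0.65625, R_n = min(1.2×0.65625×0.3125×65, 2.4×0.625×0.3125×65) = 15.996 kips/bolt; interior L_c = 2.0625 − 0.6875 = 1.375, R_n = 30.469 kips/bolt. φR_n = 0.75 × (3×15.996 + 9×30.469) = 241.7 kips.
Tension yield (gross): A_g = 7.3125×0.3125 = 2.2852 in². φR_n = 0.90 × 50 × 2.2852 = 102.8 kips.
Governing: min(375.5, 241.7, 102.8) = 102.8 kips → gross-section yield.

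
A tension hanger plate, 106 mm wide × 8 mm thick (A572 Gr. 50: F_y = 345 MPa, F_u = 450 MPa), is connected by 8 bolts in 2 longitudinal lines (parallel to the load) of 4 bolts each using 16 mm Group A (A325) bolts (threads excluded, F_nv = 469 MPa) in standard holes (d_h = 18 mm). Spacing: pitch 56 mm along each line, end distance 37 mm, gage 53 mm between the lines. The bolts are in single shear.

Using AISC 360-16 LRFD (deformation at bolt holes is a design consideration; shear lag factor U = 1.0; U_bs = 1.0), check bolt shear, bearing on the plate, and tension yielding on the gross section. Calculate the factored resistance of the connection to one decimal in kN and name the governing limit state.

263.3 kN (gross-section yield governs)

Bolt shear: A_b = π(16)²/4 = 201.06 mm². φR_n = 0.75 × 469 × 201.06 × 8 × 1 = 565.8 kN.
Bearing (8 mm plate, F_u = 450 MPa): end bolts L_c = 37 − 18/2 = 28, R_n = min(1.2×28×8×450, 2.4×16×8×450) = 120.96 kN/bolt; interior L_c = 56 − 18 = 38, R_n = 138.24 kN/bolt. φR_n = 0.75 × (2×120.96 + 6×138.24) = 803.5 kN.
Tension yield (gross): A_g = 106×8 = 848 mm². φR_n = 0.90 × 345 × 848 = 263.3 kN.
Governing: min(565.8, 803.5, 263.3) = 263.3 kN → gross-section yield.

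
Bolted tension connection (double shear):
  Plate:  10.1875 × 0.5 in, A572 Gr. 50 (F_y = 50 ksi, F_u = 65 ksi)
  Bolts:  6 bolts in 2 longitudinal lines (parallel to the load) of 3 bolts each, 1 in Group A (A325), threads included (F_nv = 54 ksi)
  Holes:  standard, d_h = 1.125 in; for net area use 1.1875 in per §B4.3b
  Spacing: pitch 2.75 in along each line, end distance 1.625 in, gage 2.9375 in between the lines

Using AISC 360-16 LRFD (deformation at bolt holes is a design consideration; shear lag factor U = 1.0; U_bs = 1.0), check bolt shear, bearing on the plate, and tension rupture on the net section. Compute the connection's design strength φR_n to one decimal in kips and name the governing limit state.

Bolt shear: A_b = π(1)²/4 = 0.7854 in². φR_n = 0.75 × 54 × 0.7854 × 6 × 2 = 381.7 kips.
Bearing (0.5 in plate, F_u = 65 ksi): end bolts L_c = 1.625 − 1.125/2 = 1.0625, R_n = min(1.2×1.0625×0.5×65, 2.4×1×0.5×65) = 41.438 kips/bolt; interior L_c = 2.75 − 1.125 = 1.625, R_n = 63.375 kips/bolt. φR_n = 0.75 × (2×41.438 + 4×63.375) = 252.3 kips.
Tension rupture (net): A_n = (10.1875 − 2×1.1875)×0.5 = 3.9063 in² (U = 1.0, A_e = A_n). φR_n = 0.75 × 65 × 3.9063 = 190.4 kips.
Governing: min(381.7, 252.3, 190.4) = 190.4 kips → net-section rupture.

190.4 kips (net-section rupture governs)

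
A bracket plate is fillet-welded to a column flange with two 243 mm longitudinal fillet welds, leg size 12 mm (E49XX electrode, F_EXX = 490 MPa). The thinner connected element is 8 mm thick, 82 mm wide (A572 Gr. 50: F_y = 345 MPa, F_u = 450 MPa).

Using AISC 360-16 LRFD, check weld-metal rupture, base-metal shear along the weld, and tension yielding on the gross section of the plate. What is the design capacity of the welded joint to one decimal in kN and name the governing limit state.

Weld metal: throat = 0.707×12 = 8.484 mm, L = 2×243 = 486 mm. φR_n = 0.75 × 0.6 × 490 × 8.484 × 486 = 909.2 kN.
Base metal shear (8 mm plate): yield φR_n = 1.0×0.6×345×8×486 = 804.8 kN; rupture φR_n = 0.75×0.6×450×8×486 = 787.3 kN; take 787.3 kN (rupture).
Tension yield (gross): A_g = 82×8 = 656 mm². φR_n = 0.90 × 345 × 656 = 203.7 kN.
Governing: min(909.2, 787.3, 203.7) = 203.7 kN → gross-section yield.

203.7 kN (gross-section yield governs)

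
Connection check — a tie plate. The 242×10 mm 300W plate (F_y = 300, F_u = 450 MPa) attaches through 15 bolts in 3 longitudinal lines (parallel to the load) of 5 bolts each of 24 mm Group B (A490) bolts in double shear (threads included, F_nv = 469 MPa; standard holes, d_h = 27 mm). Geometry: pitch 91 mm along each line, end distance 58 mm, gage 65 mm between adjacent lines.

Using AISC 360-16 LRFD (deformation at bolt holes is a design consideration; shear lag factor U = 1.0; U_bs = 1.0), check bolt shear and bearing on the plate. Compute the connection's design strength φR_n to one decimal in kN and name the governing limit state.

Bolt shear: A_b = π(24)²/4 = 452.39 mm². φR_n = 0.75 × 469 × 452.39 × 15 × 2 = 4773.8 kN.
Bearing (10 mm plate, F_u = 450 MPa): end bolts L_c = 58 − 27/2 = 44.5, R_n = min(1.2×44.5×10×450, 2.4×24×10×450) = 240.3 kN/bolt; interior L_c = 91 − 27 = 64, R_n = 259.2 kN/bolt. φR_n = 0.75 × (3×240.3 + 12×259.2) = 2873.5 kN.
Governing: min(4773.8, 2873.5) = 2873.5 kN → bearing.

2873.5 kN (bearing governs)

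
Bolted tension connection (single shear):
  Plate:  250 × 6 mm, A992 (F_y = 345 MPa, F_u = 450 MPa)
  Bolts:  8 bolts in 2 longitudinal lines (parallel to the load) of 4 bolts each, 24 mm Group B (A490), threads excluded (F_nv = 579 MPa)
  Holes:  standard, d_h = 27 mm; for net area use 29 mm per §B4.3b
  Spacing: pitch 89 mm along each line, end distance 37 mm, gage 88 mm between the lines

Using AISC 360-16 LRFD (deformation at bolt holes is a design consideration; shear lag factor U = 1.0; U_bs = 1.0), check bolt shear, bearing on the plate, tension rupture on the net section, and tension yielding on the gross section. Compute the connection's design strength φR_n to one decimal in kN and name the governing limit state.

Bolt shear: A_b = π(24)²/4 = 452.39 mm². φR_n = 0.75 × 579 × 452.39 × 8 × 1 = 1571.6 kN.
Bearing (6 mm plate, F_u = 450 MPa): end bolts L_c = 37 − 27/2 = 23.5, R_n = min(1.2×23.5×6×450, 2.4×24×6×450) = 76.14 kN/bolt; interior L_c = 89 − 27 = 62, R_n = 155.52 kN/bolt. φR_n = 0.75 × (2×76.14 + 6×155.52) = 814.1 kN.
Tension rupture (net): A_n = (250 − 2×29)×6 = 1152 mm² (U = 1.0, A_e = A_n). φR_n = 0.75 × 450 × 1152 = 388.8 kN.
Tension yield (gross): A_g = 250×6 = 1500 mm². φR_n = 0.90 × 345 × 1500 = 465.8 kN.
Governing: min(1571.6, 814.1, 388.8, 465.8) = 388.8 kN → net-section rupture.

388.8 kN (net-section rupture governs)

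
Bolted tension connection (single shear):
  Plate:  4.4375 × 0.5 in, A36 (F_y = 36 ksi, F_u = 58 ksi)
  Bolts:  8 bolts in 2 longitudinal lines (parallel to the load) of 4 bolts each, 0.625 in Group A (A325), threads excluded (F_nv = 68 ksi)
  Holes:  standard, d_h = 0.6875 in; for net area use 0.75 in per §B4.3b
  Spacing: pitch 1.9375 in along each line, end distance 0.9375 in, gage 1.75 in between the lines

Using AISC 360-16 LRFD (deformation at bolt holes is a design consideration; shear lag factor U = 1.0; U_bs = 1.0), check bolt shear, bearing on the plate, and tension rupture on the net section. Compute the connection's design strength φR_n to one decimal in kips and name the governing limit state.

Bolt shear: A_b = π(0.625)²/4 = 0.3068 in². φR_n = 0.75 × 68 × 0.3068 × 8 × 1 = 125.2 kips.
Bearing (0.5 in plate, F_u = 58 ksi): end bolts L_c = 0.9375 − 0.6875/2 = 0.59375, R_n = min(1.2×0.59375×0.5×58, 2.4×0.625×0.5×58) = 20.663 kips/bolt; interior L_c = 1.9375 − 0.6875 = 1.25, R_n = 43.5 kips/bolt. φR_n = 0.75 × (2×20.663 + 6×43.5) = 226.7 kips.
Tension rupture (net): A_n = (4.4375 − 2×0.75)×0.5 = 1.4688 in² (U = 1.0, A_e = A_n). φR_n = 0.75 × 58 × 1.4688 = 63.9 kips.
Governing: min(125.2, 226.7, 63.9) = 63.9 kips → net-section rupture.

63.9 kips (net-section rupture governs)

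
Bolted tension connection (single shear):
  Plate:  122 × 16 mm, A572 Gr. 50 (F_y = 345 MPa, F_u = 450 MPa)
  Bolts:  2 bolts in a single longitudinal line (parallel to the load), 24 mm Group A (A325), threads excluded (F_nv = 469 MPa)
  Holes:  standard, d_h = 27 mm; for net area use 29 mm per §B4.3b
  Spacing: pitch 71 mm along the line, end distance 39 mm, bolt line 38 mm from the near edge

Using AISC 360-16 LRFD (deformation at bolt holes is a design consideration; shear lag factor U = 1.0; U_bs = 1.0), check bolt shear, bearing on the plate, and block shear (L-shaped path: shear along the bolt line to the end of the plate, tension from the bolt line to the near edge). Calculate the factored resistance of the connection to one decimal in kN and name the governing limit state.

318.3 kN (bolt shear governs)

Bolt shear: A_b = π(24)²/4 = 452.39 mm². φR_n = 0.75 × 469 × 452.39 × 2 × 1 = 318.3 kN.
Bearing (16 mm plate, F_u = 450 MPa): end bolts L_c = 39 − 27/2 = 25.5, R_n = min(1.2×25.5×16×450, 2.4×24×16×450) = 220.32 kN/bolt; interior L_c = 71 − 27 = 44, R_n = 380.16 kN/bolt. φR_n = 0.75 × (1×220.32 + 1×380.16) = 450.4 kN.
Block shear: shear path 1×[39+1×71] = 1×110 mm, A_gv = 1760, A_nv = 1×(110 − 1.5×29)×16 = 1064 mm²; tension to near edge: (38 − 0.5×29)×16 = 376 mm². R_n = min(0.6×450×1064, 0.6×345×1760) + 1.0×450×376 = min(287.28, 364.32) + 169.2 = 456.48 kN. φR_n = 0.75 × 456.48 = 342.4 kN.
Governing: min(318.3, 450.4, 342.4) = 318.3 kN → bolt shear.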